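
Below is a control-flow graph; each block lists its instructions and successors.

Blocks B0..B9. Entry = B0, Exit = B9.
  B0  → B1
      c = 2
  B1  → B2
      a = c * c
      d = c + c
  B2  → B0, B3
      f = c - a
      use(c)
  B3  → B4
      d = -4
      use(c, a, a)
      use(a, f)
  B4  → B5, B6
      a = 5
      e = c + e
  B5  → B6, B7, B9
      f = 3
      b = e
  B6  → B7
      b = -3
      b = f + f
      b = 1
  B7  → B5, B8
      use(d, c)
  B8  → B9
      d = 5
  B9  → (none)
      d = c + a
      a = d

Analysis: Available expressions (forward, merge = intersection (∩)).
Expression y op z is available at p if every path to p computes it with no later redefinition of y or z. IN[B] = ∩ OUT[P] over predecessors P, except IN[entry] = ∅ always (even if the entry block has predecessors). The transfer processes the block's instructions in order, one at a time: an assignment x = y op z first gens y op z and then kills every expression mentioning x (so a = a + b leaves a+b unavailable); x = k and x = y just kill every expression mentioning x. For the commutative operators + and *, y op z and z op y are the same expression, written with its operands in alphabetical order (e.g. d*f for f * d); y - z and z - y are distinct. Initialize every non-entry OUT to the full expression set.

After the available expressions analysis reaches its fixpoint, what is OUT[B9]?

Fixpoint table:
  B0: | IN={} | OUT={}
  B1: | IN={} | OUT={c*c, c+c}
  B2: | IN={c*c, c+c} | OUT={c*c, c+c, c-a}
  B3: | IN={c*c, c+c, c-a} | OUT={c*c, c+c, c-a}
  B4: | IN={c*c, c+c, c-a} | OUT={c*c, c+c}
  B5: | IN={c*c, c+c} | OUT={c*c, c+c}
  B6: | IN={c*c, c+c} | OUT={c*c, c+c, f+f}
  B7: | IN={c*c, c+c} | OUT={c*c, c+c}
  B8: | IN={c*c, c+c} | OUT={c*c, c+c}
  B9: | IN={c*c, c+c} | OUT={c*c, c+c}

Merge at B9: IN[B9] = OUT[B5] ∩ OUT[B8] = {c*c, c+c}
Applying B9's transfer function to that IN value gives OUT[B9] (row B9 above).

Answer: {c*c, c+c}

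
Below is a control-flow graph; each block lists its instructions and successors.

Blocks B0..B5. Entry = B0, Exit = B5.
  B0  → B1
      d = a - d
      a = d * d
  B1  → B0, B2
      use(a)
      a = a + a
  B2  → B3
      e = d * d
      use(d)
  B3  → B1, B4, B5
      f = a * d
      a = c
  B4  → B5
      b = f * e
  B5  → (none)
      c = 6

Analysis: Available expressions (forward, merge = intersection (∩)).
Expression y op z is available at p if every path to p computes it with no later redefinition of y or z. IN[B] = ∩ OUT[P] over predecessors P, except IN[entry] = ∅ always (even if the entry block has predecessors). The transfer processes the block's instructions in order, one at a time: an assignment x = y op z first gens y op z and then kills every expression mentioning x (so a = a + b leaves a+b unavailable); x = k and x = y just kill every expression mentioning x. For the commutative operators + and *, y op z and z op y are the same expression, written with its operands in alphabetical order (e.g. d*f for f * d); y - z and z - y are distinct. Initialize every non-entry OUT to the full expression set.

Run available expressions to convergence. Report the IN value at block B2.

Answer: {d*d}

Derivation:
Fixpoint table:
  B0:   IN={}   OUT={d*d}
  B1:   IN={d*d}   OUT={d*d}
  B2:   IN={d*d}   OUT={d*d}
  B3:   IN={d*d}   OUT={d*d}
  B4:   IN={d*d}   OUT={d*d, e*f}
  B5:   IN={d*d}   OUT={d*d}

Merge at B2: IN[B2] = OUT[B1] = {d*d}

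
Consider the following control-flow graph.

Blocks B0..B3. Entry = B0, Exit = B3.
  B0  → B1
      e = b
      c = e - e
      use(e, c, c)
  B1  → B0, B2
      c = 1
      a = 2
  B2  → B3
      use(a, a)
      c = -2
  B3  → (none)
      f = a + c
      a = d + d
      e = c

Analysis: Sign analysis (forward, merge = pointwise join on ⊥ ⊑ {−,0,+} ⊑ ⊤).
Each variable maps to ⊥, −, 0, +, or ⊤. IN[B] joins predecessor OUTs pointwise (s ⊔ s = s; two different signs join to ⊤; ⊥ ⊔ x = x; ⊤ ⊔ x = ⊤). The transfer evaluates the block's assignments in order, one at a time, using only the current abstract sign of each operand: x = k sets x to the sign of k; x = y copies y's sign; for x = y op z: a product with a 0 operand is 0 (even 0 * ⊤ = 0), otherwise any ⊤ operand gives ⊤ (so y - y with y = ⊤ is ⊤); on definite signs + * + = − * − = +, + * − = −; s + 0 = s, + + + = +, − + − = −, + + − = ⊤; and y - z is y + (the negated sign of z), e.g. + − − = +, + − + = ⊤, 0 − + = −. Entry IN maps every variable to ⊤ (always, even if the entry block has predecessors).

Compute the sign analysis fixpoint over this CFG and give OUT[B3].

Answer: {a: ⊤, b: ⊤, c: -, d: ⊤, e: -, f: ⊤}

Working:
Fixpoint table:
  B0:   IN=(all ⊤)   OUT=(all ⊤)
  B1:   IN=(all ⊤)   OUT={a:+, c:+; rest ⊤}
  B2:   IN={a:+, c:+; rest ⊤}   OUT={a:+, c:-; rest ⊤}
  B3:   IN={a:+, c:-; rest ⊤}   OUT={c:-, e:-; rest ⊤}

Merge at B3: IN[B3] = OUT[B2] = {a: +, b: ⊤, c: -, d: ⊤, e: ⊤, f: ⊤}
Applying B3's transfer function to that IN value gives OUT[B3] (row B3 above).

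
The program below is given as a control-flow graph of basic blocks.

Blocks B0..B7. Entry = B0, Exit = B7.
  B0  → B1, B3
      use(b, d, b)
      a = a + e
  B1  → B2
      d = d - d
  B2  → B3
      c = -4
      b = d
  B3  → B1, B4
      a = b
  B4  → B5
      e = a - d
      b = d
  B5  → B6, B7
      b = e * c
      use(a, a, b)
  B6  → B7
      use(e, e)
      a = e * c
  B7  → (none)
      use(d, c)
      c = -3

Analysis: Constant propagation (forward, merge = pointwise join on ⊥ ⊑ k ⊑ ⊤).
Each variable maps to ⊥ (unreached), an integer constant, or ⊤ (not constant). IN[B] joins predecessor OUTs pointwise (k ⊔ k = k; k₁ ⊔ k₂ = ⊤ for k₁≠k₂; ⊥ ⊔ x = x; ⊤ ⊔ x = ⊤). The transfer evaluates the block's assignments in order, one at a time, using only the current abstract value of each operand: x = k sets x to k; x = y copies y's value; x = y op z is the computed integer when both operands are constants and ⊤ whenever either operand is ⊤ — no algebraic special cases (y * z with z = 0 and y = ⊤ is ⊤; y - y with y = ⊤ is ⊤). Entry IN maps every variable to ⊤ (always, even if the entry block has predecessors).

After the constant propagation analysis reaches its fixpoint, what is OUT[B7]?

Answer: {a: ⊤, b: ⊤, c: -3, d: ⊤, e: ⊤, f: ⊤}

Derivation:
Converged values:
  B0: | IN=(all ⊤) | OUT=(all ⊤)
  B1: | IN=(all ⊤) | OUT=(all ⊤)
  B2: | IN=(all ⊤) | OUT={c:-4; rest ⊤}
  B3: | IN=(all ⊤) | OUT=(all ⊤)
  B4: | IN=(all ⊤) | OUT=(all ⊤)
  B5: | IN=(all ⊤) | OUT=(all ⊤)
  B6: | IN=(all ⊤) | OUT=(all ⊤)
  B7: | IN=(all ⊤) | OUT={c:-3; rest ⊤}

Merge at B7: IN[B7] = OUT[B5] ⊔ OUT[B6] = {a: ⊤, b: ⊤, c: ⊤, d: ⊤, e: ⊤, f: ⊤}
Applying B7's transfer function to that IN value gives OUT[B7] (row B7 above).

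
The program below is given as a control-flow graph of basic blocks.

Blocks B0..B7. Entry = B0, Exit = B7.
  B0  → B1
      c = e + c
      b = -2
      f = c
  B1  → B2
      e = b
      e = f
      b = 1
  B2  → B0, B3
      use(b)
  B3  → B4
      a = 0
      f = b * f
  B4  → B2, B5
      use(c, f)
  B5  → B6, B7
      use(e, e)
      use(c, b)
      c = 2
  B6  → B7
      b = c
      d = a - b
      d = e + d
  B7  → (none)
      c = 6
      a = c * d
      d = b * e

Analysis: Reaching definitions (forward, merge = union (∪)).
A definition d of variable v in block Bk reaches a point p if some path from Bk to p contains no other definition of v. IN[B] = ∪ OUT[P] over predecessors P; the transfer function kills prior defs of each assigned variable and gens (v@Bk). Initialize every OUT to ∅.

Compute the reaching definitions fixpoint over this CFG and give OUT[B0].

Answer: {a@B3, b@B0, c@B0, e@B1, f@B0}

Derivation:
Fixpoint table:
  B0: | IN={a@B3, b@B1, c@B0, e@B1, f@B0, f@B3} | OUT={a@B3, b@B0, c@B0, e@B1, f@B0}
  B1: | IN={a@B3, b@B0, c@B0, e@B1, f@B0} | OUT={a@B3, b@B1, c@B0, e@B1, f@B0}
  B2: | IN={a@B3, b@B1, c@B0, e@B1, f@B0, f@B3} | OUT={a@B3, b@B1, c@B0, e@B1, f@B0, f@B3}
  B3: | IN={a@B3, b@B1, c@B0, e@B1, f@B0, f@B3} | OUT={a@B3, b@B1, c@B0, e@B1, f@B3}
  B4: | IN={a@B3, b@B1, c@B0, e@B1, f@B3} | OUT={a@B3, b@B1, c@B0, e@B1, f@B3}
  B5: | IN={a@B3, b@B1, c@B0, e@B1, f@B3} | OUT={a@B3, b@B1, c@B5, e@B1, f@B3}
  B6: | IN={a@B3, b@B1, c@B5, e@B1, f@B3} | OUT={a@B3, b@B6, c@B5, d@B6, e@B1, f@B3}
  B7: | IN={a@B3, b@B1, b@B6, c@B5, d@B6, e@B1, f@B3} | OUT={a@B7, b@B1, b@B6, c@B7, d@B7, e@B1, f@B3}

Merge at B0 (entry node, so the boundary value {} is joined with the incoming edge(s)): IN[B0] = {} ⊔ OUT[B2] = {a@B3, b@B1, c@B0, e@B1, f@B0, f@B3}
Applying B0's transfer function to that IN value gives OUT[B0] (row B0 above).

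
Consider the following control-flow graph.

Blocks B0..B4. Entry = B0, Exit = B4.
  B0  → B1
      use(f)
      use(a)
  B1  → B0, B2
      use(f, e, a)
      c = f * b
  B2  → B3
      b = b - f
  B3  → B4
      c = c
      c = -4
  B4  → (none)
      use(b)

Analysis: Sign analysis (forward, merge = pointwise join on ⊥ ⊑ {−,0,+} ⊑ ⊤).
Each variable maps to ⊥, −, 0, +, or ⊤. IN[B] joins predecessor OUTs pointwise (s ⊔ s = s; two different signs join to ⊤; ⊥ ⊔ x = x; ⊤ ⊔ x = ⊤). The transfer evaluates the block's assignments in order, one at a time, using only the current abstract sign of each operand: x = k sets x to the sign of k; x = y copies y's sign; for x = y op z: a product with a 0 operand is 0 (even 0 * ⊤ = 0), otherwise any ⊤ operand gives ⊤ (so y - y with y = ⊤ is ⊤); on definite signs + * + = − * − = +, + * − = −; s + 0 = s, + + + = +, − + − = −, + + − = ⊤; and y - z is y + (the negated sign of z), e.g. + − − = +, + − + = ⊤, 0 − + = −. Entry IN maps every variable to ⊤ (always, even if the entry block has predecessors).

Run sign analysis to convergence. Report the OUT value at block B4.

Answer: {a: ⊤, b: ⊤, c: -, d: ⊤, e: ⊤, f: ⊤}

Working:
Per-block solution:
  B0:  IN=(all ⊤)  OUT=(all ⊤)
  B1:  IN=(all ⊤)  OUT=(all ⊤)
  B2:  IN=(all ⊤)  OUT=(all ⊤)
  B3:  IN=(all ⊤)  OUT={c:-; rest ⊤}
  B4:  IN={c:-; rest ⊤}  OUT={c:-; rest ⊤}

Merge at B4: IN[B4] = OUT[B3] = {a: ⊤, b: ⊤, c: -, d: ⊤, e: ⊤, f: ⊤}
Applying B4's transfer function to that IN value gives OUT[B4] (row B4 above).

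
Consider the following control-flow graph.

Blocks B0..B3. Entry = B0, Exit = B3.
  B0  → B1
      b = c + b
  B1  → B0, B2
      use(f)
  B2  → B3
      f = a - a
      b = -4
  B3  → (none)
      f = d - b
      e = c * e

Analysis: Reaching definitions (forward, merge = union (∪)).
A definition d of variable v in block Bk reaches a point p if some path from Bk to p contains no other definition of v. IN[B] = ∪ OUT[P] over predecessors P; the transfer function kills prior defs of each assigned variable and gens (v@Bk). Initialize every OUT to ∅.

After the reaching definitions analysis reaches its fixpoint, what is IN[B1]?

Converged values:
  B0:  IN={b@B0}  OUT={b@B0}
  B1:  IN={b@B0}  OUT={b@B0}
  B2:  IN={b@B0}  OUT={b@B2, f@B2}
  B3:  IN={b@B2, f@B2}  OUT={b@B2, e@B3, f@B3}

Merge at B1: IN[B1] = OUT[B0] = {b@B0}

Answer: {b@B0}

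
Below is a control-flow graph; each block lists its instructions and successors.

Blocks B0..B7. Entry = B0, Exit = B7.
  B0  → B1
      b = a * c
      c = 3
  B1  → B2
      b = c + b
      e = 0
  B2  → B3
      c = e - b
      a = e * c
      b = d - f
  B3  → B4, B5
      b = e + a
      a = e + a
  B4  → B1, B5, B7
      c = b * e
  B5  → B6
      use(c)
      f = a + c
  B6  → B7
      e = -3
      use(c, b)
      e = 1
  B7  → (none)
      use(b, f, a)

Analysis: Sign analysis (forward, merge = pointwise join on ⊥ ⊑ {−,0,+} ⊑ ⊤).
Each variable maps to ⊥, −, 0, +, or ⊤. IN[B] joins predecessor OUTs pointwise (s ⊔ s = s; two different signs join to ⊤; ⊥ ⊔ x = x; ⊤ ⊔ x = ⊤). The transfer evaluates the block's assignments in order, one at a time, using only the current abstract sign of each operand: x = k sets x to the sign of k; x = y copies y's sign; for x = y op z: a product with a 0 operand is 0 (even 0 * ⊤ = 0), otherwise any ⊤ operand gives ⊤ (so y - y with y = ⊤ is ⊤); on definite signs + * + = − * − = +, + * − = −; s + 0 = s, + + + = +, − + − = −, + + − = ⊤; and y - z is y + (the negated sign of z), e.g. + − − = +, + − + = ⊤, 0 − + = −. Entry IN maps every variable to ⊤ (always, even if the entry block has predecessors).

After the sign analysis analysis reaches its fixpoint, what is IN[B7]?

Per-block solution:
  B0:   IN=(all ⊤)   OUT={c:+; rest ⊤}
  B1:   IN=(all ⊤)   OUT={e:0; rest ⊤}
  B2:   IN={e:0; rest ⊤}   OUT={a:0, e:0; rest ⊤}
  B3:   IN={a:0, e:0; rest ⊤}   OUT={a:0, b:0, e:0; rest ⊤}
  B4:   IN={a:0, b:0, e:0; rest ⊤}   OUT={a:0, b:0, c:0, e:0; rest ⊤}
  B5:   IN={a:0, b:0, e:0; rest ⊤}   OUT={a:0, b:0, e:0; rest ⊤}
  B6:   IN={a:0, b:0, e:0; rest ⊤}   OUT={a:0, b:0, e:+; rest ⊤}
  B7:   IN={a:0, b:0; rest ⊤}   OUT={a:0, b:0; rest ⊤}

Merge at B7: IN[B7] = OUT[B4] ⊔ OUT[B6] = {a: 0, b: 0, c: ⊤, d: ⊤, e: ⊤, f: ⊤}

Answer: {a: 0, b: 0, c: ⊤, d: ⊤, e: ⊤, f: ⊤}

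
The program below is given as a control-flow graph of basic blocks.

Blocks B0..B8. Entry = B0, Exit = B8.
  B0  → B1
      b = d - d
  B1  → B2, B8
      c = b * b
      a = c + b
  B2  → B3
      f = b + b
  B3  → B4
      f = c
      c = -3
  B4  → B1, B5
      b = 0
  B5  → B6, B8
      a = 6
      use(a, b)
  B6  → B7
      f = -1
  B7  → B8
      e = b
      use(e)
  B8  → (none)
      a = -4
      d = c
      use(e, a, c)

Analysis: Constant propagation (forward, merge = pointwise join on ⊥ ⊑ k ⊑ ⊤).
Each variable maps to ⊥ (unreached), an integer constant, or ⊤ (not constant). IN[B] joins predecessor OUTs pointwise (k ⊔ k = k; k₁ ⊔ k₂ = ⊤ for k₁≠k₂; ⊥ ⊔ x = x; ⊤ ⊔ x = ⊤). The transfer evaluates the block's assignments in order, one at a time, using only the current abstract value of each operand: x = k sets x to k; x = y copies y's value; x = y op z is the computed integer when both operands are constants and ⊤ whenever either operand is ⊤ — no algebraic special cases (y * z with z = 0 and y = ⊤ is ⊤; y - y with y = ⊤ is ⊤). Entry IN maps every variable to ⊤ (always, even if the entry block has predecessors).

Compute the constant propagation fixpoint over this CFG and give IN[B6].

Per-block solution:
  B0:  IN=(all ⊤)  OUT=(all ⊤)
  B1:  IN=(all ⊤)  OUT=(all ⊤)
  B2:  IN=(all ⊤)  OUT=(all ⊤)
  B3:  IN=(all ⊤)  OUT={c:-3; rest ⊤}
  B4:  IN={c:-3; rest ⊤}  OUT={b:0, c:-3; rest ⊤}
  B5:  IN={b:0, c:-3; rest ⊤}  OUT={a:6, b:0, c:-3; rest ⊤}
  B6:  IN={a:6, b:0, c:-3; rest ⊤}  OUT={a:6, b:0, c:-3, f:-1; rest ⊤}
  B7:  IN={a:6, b:0, c:-3, f:-1; rest ⊤}  OUT={a:6, b:0, c:-3, e:0, f:-1; rest ⊤}
  B8:  IN=(all ⊤)  OUT={a:-4; rest ⊤}

Merge at B6: IN[B6] = OUT[B5] = {a: 6, b: 0, c: -3, d: ⊤, e: ⊤, f: ⊤}

Answer: {a: 6, b: 0, c: -3, d: ⊤, e: ⊤, f: ⊤}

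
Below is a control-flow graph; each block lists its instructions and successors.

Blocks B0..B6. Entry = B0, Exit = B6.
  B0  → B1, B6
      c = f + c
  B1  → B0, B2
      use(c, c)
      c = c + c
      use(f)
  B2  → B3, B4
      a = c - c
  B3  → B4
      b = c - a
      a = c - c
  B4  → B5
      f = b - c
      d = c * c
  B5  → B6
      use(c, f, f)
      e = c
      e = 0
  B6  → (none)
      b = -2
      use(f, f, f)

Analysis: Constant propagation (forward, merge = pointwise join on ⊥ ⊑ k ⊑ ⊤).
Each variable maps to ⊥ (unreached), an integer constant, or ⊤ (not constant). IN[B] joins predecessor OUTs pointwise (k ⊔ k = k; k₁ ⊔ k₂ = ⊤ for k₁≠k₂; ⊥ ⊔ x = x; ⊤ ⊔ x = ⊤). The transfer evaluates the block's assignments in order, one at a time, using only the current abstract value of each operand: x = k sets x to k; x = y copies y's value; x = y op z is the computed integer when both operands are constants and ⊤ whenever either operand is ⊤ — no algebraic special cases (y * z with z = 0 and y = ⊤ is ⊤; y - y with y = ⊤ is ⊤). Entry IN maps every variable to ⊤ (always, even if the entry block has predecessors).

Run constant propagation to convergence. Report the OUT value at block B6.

Fixpoint table:
  B0:  IN=(all ⊤)  OUT=(all ⊤)
  B1:  IN=(all ⊤)  OUT=(all ⊤)
  B2:  IN=(all ⊤)  OUT=(all ⊤)
  B3:  IN=(all ⊤)  OUT=(all ⊤)
  B4:  IN=(all ⊤)  OUT=(all ⊤)
  B5:  IN=(all ⊤)  OUT={e:0; rest ⊤}
  B6:  IN=(all ⊤)  OUT={b:-2; rest ⊤}

Merge at B6: IN[B6] = OUT[B0] ⊔ OUT[B5] = {a: ⊤, b: ⊤, c: ⊤, d: ⊤, e: ⊤, f: ⊤}
Applying B6's transfer function to that IN value gives OUT[B6] (row B6 above).

Answer: {a: ⊤, b: -2, c: ⊤, d: ⊤, e: ⊤, f: ⊤}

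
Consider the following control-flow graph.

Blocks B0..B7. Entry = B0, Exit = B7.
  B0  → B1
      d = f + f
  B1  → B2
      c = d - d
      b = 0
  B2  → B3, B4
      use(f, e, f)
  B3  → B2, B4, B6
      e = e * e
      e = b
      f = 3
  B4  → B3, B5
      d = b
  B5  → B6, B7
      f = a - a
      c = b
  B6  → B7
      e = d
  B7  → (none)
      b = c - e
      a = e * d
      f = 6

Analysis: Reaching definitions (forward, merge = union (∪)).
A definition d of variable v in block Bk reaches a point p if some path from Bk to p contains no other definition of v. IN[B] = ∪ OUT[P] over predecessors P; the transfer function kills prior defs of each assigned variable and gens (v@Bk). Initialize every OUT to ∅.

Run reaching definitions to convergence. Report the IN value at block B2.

Converged values:
  B0:  IN={}  OUT={d@B0}
  B1:  IN={d@B0}  OUT={b@B1, c@B1, d@B0}
  B2:  IN={b@B1, c@B1, d@B0, d@B4, e@B3, f@B3}  OUT={b@B1, c@B1, d@B0, d@B4, e@B3, f@B3}
  B3:  IN={b@B1, c@B1, d@B0, d@B4, e@B3, f@B3}  OUT={b@B1, c@B1, d@B0, d@B4, e@B3, f@B3}
  B4:  IN={b@B1, c@B1, d@B0, d@B4, e@B3, f@B3}  OUT={b@B1, c@B1, d@B4, e@B3, f@B3}
  B5:  IN={b@B1, c@B1, d@B4, e@B3, f@B3}  OUT={b@B1, c@B5, d@B4, e@B3, f@B5}
  B6:  IN={b@B1, c@B1, c@B5, d@B0, d@B4, e@B3, f@B3, f@B5}  OUT={b@B1, c@B1, c@B5, d@B0, d@B4, e@B6, f@B3, f@B5}
  B7:  IN={b@B1, c@B1, c@B5, d@B0, d@B4, e@B3, e@B6, f@B3, f@B5}  OUT={a@B7, b@B7, c@B1, c@B5, d@B0, d@B4, e@B3, e@B6, f@B7}

Merge at B2: IN[B2] = OUT[B1] ⊔ OUT[B3] = {b@B1, c@B1, d@B0, d@B4, e@B3, f@B3}

Answer: {b@B1, c@B1, d@B0, d@B4, e@B3, f@B3}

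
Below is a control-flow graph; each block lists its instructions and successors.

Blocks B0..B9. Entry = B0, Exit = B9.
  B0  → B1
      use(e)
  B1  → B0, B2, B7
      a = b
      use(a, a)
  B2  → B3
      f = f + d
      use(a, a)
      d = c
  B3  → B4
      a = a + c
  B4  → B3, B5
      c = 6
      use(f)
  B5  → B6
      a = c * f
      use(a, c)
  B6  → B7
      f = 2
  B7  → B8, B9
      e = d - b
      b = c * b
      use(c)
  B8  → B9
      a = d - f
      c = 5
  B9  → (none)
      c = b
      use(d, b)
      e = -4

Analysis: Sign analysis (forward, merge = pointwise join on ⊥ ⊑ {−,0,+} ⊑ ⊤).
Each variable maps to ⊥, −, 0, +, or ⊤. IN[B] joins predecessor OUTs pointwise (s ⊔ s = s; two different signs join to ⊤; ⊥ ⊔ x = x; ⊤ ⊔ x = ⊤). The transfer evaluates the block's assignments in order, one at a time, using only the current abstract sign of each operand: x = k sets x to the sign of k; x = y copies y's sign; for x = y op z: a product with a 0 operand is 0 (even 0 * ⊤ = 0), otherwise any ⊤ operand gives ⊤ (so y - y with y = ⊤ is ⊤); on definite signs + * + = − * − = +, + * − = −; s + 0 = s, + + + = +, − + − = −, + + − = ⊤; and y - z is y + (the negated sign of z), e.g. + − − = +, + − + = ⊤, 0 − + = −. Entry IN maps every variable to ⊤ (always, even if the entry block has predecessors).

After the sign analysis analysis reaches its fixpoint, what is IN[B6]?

Per-block solution:
  B0:  IN=(all ⊤)  OUT=(all ⊤)
  B1:  IN=(all ⊤)  OUT=(all ⊤)
  B2:  IN=(all ⊤)  OUT=(all ⊤)
  B3:  IN=(all ⊤)  OUT=(all ⊤)
  B4:  IN=(all ⊤)  OUT={c:+; rest ⊤}
  B5:  IN={c:+; rest ⊤}  OUT={c:+; rest ⊤}
  B6:  IN={c:+; rest ⊤}  OUT={c:+, f:+; rest ⊤}
  B7:  IN=(all ⊤)  OUT=(all ⊤)
  B8:  IN=(all ⊤)  OUT={c:+; rest ⊤}
  B9:  IN=(all ⊤)  OUT={e:-; rest ⊤}

Merge at B6: IN[B6] = OUT[B5] = {a: ⊤, b: ⊤, c: +, d: ⊤, e: ⊤, f: ⊤}

Answer: {a: ⊤, b: ⊤, c: +, d: ⊤, e: ⊤, f: ⊤}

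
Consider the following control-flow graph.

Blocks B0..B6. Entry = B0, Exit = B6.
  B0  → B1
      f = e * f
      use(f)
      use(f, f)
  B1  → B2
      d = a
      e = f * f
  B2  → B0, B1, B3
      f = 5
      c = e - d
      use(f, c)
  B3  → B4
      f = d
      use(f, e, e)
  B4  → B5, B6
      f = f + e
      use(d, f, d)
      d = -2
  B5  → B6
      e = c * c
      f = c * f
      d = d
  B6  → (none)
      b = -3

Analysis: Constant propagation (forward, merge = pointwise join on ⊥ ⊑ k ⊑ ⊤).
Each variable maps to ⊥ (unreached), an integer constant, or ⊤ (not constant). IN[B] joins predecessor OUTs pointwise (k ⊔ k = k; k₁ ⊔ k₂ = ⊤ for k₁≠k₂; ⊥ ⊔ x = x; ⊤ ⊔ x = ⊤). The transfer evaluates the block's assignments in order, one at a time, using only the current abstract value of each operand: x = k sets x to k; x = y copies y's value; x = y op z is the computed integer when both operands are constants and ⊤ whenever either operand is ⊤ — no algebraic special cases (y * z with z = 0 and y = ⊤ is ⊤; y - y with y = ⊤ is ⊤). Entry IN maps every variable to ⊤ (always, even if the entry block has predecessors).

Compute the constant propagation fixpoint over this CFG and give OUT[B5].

Answer: {a: ⊤, b: ⊤, c: ⊤, d: -2, e: ⊤, f: ⊤}

Trace:
Fixpoint table:
  B0:  IN=(all ⊤)  OUT=(all ⊤)
  B1:  IN=(all ⊤)  OUT=(all ⊤)
  B2:  IN=(all ⊤)  OUT={f:5; rest ⊤}
  B3:  IN={f:5; rest ⊤}  OUT=(all ⊤)
  B4:  IN=(all ⊤)  OUT={d:-2; rest ⊤}
  B5:  IN={d:-2; rest ⊤}  OUT={d:-2; rest ⊤}
  B6:  IN={d:-2; rest ⊤}  OUT={b:-3, d:-2; rest ⊤}

Merge at B5: IN[B5] = OUT[B4] = {a: ⊤, b: ⊤, c: ⊤, d: -2, e: ⊤, f: ⊤}
Applying B5's transfer function to that IN value gives OUT[B5] (row B5 above).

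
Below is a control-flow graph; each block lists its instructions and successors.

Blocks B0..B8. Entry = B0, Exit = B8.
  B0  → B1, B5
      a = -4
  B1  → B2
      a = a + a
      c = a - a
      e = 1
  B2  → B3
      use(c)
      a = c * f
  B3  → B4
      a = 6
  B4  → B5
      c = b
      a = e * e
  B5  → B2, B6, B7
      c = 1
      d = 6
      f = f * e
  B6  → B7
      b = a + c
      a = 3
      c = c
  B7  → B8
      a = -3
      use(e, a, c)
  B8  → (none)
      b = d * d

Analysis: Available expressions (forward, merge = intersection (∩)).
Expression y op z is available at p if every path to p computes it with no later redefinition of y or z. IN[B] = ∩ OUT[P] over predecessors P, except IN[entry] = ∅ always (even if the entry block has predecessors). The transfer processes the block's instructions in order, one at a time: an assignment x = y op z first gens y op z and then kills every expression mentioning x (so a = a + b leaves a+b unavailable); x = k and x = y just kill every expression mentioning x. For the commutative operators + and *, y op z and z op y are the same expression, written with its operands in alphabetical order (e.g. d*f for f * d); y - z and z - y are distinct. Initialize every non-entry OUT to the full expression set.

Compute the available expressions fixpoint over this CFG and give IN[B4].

Per-block solution:
  B0:  IN={}  OUT={}
  B1:  IN={}  OUT={a-a}
  B2:  IN={}  OUT={c*f}
  B3:  IN={c*f}  OUT={c*f}
  B4:  IN={c*f}  OUT={e*e}
  B5:  IN={}  OUT={}
  B6:  IN={}  OUT={}
  B7:  IN={}  OUT={}
  B8:  IN={}  OUT={d*d}

Merge at B4: IN[B4] = OUT[B3] = {c*f}

Answer: {c*f}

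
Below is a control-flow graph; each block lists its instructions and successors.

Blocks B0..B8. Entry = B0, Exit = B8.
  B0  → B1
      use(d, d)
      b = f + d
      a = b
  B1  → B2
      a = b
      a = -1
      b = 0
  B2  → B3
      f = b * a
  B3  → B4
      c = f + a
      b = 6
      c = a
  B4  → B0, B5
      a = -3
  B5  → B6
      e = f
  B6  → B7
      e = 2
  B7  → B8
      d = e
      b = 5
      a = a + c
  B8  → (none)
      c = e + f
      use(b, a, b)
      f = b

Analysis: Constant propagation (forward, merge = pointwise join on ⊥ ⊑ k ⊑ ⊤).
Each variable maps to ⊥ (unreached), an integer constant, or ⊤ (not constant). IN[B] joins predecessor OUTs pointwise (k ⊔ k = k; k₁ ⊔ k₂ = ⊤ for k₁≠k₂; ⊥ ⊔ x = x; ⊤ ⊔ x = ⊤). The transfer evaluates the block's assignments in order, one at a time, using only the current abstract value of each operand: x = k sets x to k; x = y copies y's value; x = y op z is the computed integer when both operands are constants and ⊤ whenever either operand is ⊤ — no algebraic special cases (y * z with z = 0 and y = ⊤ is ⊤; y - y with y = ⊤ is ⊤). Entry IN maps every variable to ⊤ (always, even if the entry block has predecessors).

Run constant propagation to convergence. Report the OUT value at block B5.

Answer: {a: -3, b: 6, c: -1, d: ⊤, e: 0, f: 0}

Working:
Per-block solution:
  B0: | IN=(all ⊤) | OUT=(all ⊤)
  B1: | IN=(all ⊤) | OUT={a:-1, b:0; rest ⊤}
  B2: | IN={a:-1, b:0; rest ⊤} | OUT={a:-1, b:0, f:0; rest ⊤}
  B3: | IN={a:-1, b:0, f:0; rest ⊤} | OUT={a:-1, b:6, c:-1, f:0; rest ⊤}
  B4: | IN={a:-1, b:6, c:-1, f:0; rest ⊤} | OUT={a:-3, b:6, c:-1, f:0; rest ⊤}
  B5: | IN={a:-3, b:6, c:-1, f:0; rest ⊤} | OUT={a:-3, b:6, c:-1, e:0, f:0; rest ⊤}
  B6: | IN={a:-3, b:6, c:-1, e:0, f:0; rest ⊤} | OUT={a:-3, b:6, c:-1, e:2, f:0; rest ⊤}
  B7: | IN={a:-3, b:6, c:-1, e:2, f:0; rest ⊤} | OUT={a:-4, b:5, c:-1, d:2, e:2, f:0; rest ⊤}
  B8: | IN={a:-4, b:5, c:-1, d:2, e:2, f:0; rest ⊤} | OUT={a:-4, b:5, c:2, d:2, e:2, f:5; rest ⊤}

Merge at B5: IN[B5] = OUT[B4] = {a: -3, b: 6, c: -1, d: ⊤, e: ⊤, f: 0}
Applying B5's transfer function to that IN value gives OUT[B5] (row B5 above).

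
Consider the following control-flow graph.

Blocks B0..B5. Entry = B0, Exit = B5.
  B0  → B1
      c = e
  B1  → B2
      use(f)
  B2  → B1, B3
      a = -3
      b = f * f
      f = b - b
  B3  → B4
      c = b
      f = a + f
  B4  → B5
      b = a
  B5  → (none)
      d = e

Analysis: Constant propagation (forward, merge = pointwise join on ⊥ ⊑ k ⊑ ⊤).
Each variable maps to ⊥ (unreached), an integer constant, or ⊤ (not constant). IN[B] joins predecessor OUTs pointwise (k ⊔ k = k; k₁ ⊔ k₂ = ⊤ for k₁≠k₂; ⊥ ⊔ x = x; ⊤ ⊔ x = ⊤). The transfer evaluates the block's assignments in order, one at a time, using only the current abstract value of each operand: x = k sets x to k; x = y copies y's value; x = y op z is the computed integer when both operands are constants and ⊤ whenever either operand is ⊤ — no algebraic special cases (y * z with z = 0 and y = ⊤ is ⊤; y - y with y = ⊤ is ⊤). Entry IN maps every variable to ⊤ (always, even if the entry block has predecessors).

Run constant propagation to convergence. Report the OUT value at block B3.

Answer: {a: -3, b: ⊤, c: ⊤, d: ⊤, e: ⊤, f: ⊤}

Working:
Per-block solution:
  B0:   IN=(all ⊤)   OUT=(all ⊤)
  B1:   IN=(all ⊤)   OUT=(all ⊤)
  B2:   IN=(all ⊤)   OUT={a:-3; rest ⊤}
  B3:   IN={a:-3; rest ⊤}   OUT={a:-3; rest ⊤}
  B4:   IN={a:-3; rest ⊤}   OUT={a:-3, b:-3; rest ⊤}
  B5:   IN={a:-3, b:-3; rest ⊤}   OUT={a:-3, b:-3; rest ⊤}

Merge at B3: IN[B3] = OUT[B2] = {a: -3, b: ⊤, c: ⊤, d: ⊤, e: ⊤, f: ⊤}
Applying B3's transfer function to that IN value gives OUT[B3] (row B3 above).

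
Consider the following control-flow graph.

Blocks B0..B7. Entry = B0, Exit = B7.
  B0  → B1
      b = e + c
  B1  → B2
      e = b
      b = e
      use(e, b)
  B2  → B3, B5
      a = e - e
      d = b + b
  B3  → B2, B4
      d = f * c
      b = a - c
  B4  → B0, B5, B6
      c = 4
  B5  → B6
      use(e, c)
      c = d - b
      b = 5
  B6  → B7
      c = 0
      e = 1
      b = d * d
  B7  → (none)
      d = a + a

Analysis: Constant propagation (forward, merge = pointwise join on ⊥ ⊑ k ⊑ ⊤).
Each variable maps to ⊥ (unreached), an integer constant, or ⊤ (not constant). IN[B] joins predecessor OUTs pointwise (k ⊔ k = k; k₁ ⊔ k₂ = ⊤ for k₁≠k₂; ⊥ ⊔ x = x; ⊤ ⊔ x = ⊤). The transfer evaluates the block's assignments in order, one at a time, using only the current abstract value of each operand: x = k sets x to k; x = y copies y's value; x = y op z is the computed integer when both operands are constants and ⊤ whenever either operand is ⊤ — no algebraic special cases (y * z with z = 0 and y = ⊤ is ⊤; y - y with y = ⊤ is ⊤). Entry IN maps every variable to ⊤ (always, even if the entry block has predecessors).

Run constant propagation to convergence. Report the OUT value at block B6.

Answer: {a: ⊤, b: ⊤, c: 0, d: ⊤, e: 1, f: ⊤}

Derivation:
Per-block solution:
  B0:  IN=(all ⊤)  OUT=(all ⊤)
  B1:  IN=(all ⊤)  OUT=(all ⊤)
  B2:  IN=(all ⊤)  OUT=(all ⊤)
  B3:  IN=(all ⊤)  OUT=(all ⊤)
  B4:  IN=(all ⊤)  OUT={c:4; rest ⊤}
  B5:  IN=(all ⊤)  OUT={b:5; rest ⊤}
  B6:  IN=(all ⊤)  OUT={c:0, e:1; rest ⊤}
  B7:  IN={c:0, e:1; rest ⊤}  OUT={c:0, e:1; rest ⊤}

Merge at B6: IN[B6] = OUT[B4] ⊔ OUT[B5] = {a: ⊤, b: ⊤, c: ⊤, d: ⊤, e: ⊤, f: ⊤}
Applying B6's transfer function to that IN value gives OUT[B6] (row B6 above).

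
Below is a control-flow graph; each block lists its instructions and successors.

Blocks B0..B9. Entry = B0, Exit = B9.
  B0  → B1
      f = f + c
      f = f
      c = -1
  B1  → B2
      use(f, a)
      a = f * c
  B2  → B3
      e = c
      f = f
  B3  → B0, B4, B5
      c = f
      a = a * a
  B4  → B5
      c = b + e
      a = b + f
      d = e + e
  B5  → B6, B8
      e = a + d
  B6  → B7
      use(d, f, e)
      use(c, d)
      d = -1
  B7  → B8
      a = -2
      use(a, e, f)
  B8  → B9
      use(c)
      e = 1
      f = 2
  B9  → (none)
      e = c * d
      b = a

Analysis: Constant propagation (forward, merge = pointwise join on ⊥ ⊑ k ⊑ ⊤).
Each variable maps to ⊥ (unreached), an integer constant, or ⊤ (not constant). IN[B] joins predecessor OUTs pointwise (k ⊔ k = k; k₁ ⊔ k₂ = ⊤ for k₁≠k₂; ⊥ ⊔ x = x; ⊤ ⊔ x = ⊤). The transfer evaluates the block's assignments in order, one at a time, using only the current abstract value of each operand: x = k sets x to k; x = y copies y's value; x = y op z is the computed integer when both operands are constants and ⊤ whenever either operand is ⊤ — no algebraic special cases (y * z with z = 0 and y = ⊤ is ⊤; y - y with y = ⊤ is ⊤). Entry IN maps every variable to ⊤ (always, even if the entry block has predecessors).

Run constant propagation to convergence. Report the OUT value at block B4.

Per-block solution:
  B0:   IN=(all ⊤)   OUT={c:-1; rest ⊤}
  B1:   IN={c:-1; rest ⊤}   OUT={c:-1; rest ⊤}
  B2:   IN={c:-1; rest ⊤}   OUT={c:-1, e:-1; rest ⊤}
  B3:   IN={c:-1, e:-1; rest ⊤}   OUT={e:-1; rest ⊤}
  B4:   IN={e:-1; rest ⊤}   OUT={d:-2, e:-1; rest ⊤}
  B5:   IN={e:-1; rest ⊤}   OUT=(all ⊤)
  B6:   IN=(all ⊤)   OUT={d:-1; rest ⊤}
  B7:   IN={d:-1; rest ⊤}   OUT={a:-2, d:-1; rest ⊤}
  B8:   IN=(all ⊤)   OUT={e:1, f:2; rest ⊤}
  B9:   IN={e:1, f:2; rest ⊤}   OUT={f:2; rest ⊤}

Merge at B4: IN[B4] = OUT[B3] = {a: ⊤, b: ⊤, c: ⊤, d: ⊤, e: -1, f: ⊤}
Applying B4's transfer function to that IN value gives OUT[B4] (row B4 above).

Answer: {a: ⊤, b: ⊤, c: ⊤, d: -2, e: -1, f: ⊤}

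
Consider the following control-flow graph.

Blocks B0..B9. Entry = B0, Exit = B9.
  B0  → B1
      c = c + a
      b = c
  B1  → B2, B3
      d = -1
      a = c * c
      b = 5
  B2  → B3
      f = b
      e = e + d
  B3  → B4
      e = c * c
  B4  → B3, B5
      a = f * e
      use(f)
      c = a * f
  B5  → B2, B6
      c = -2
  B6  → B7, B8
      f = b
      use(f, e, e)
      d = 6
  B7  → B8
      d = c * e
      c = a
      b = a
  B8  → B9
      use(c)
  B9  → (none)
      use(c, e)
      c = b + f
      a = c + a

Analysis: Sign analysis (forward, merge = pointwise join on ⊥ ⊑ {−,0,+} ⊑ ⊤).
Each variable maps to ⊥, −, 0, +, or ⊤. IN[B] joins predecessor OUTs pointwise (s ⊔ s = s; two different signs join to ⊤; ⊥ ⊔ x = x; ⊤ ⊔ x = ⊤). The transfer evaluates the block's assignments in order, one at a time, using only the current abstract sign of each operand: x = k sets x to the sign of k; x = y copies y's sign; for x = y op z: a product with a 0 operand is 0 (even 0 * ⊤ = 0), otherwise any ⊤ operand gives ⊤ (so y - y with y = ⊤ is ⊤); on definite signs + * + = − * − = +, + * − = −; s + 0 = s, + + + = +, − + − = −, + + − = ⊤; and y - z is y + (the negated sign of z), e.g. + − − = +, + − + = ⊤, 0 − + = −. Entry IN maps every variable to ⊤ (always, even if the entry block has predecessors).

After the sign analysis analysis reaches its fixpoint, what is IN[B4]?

Answer: {a: ⊤, b: +, c: ⊤, d: -, e: ⊤, f: ⊤}

Working:
Fixpoint table:
  B0:  IN=(all ⊤)  OUT=(all ⊤)
  B1:  IN=(all ⊤)  OUT={b:+, d:-; rest ⊤}
  B2:  IN={b:+, d:-; rest ⊤}  OUT={b:+, d:-, f:+; rest ⊤}
  B3:  IN={b:+, d:-; rest ⊤}  OUT={b:+, d:-; rest ⊤}
  B4:  IN={b:+, d:-; rest ⊤}  OUT={b:+, d:-; rest ⊤}
  B5:  IN={b:+, d:-; rest ⊤}  OUT={b:+, c:-, d:-; rest ⊤}
  B6:  IN={b:+, c:-, d:-; rest ⊤}  OUT={b:+, c:-, d:+, f:+; rest ⊤}
  B7:  IN={b:+, c:-, d:+, f:+; rest ⊤}  OUT={f:+; rest ⊤}
  B8:  IN={f:+; rest ⊤}  OUT={f:+; rest ⊤}
  B9:  IN={f:+; rest ⊤}  OUT={f:+; rest ⊤}

Merge at B4: IN[B4] = OUT[B3] = {a: ⊤, b: +, c: ⊤, d: -, e: ⊤, f: ⊤}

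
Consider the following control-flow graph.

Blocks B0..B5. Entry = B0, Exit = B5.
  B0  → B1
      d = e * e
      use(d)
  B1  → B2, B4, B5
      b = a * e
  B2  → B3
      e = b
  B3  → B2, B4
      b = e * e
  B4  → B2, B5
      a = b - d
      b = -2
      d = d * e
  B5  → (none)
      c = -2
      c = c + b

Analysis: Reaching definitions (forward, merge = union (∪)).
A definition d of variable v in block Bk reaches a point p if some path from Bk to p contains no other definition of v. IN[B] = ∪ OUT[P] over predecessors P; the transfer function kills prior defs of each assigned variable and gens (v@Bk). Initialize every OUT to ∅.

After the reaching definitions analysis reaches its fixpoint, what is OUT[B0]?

Answer: {d@B0}

Trace:
Per-block solution:
  B0: | IN={} | OUT={d@B0}
  B1: | IN={d@B0} | OUT={b@B1, d@B0}
  B2: | IN={a@B4, b@B1, b@B3, b@B4, d@B0, d@B4, e@B2} | OUT={a@B4, b@B1, b@B3, b@B4, d@B0, d@B4, e@B2}
  B3: | IN={a@B4, b@B1, b@B3, b@B4, d@B0, d@B4, e@B2} | OUT={a@B4, b@B3, d@B0, d@B4, e@B2}
  B4: | IN={a@B4, b@B1, b@B3, d@B0, d@B4, e@B2} | OUT={a@B4, b@B4, d@B4, e@B2}
  B5: | IN={a@B4, b@B1, b@B4, d@B0, d@B4, e@B2} | OUT={a@B4, b@B1, b@B4, c@B5, d@B0, d@B4, e@B2}

B0 is the boundary node: IN[B0] = {}
Applying B0's transfer function to that IN value gives OUT[B0] (row B0 above).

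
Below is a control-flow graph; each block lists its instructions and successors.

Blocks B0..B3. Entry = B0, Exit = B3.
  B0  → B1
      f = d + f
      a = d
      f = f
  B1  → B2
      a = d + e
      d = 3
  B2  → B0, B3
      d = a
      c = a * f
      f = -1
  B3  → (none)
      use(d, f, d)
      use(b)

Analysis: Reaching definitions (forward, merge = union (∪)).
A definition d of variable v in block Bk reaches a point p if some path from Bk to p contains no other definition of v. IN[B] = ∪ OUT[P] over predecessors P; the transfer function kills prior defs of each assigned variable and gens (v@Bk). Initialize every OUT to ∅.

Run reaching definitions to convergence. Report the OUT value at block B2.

Converged values:
  B0: | IN={a@B1, c@B2, d@B2, f@B2} | OUT={a@B0, c@B2, d@B2, f@B0}
  B1: | IN={a@B0, c@B2, d@B2, f@B0} | OUT={a@B1, c@B2, d@B1, f@B0}
  B2: | IN={a@B1, c@B2, d@B1, f@B0} | OUT={a@B1, c@B2, d@B2, f@B2}
  B3: | IN={a@B1, c@B2, d@B2, f@B2} | OUT={a@B1, c@B2, d@B2, f@B2}

Merge at B2: IN[B2] = OUT[B1] = {a@B1, c@B2, d@B1, f@B0}
Applying B2's transfer function to that IN value gives OUT[B2] (row B2 above).

Answer: {a@B1, c@B2, d@B2, f@B2}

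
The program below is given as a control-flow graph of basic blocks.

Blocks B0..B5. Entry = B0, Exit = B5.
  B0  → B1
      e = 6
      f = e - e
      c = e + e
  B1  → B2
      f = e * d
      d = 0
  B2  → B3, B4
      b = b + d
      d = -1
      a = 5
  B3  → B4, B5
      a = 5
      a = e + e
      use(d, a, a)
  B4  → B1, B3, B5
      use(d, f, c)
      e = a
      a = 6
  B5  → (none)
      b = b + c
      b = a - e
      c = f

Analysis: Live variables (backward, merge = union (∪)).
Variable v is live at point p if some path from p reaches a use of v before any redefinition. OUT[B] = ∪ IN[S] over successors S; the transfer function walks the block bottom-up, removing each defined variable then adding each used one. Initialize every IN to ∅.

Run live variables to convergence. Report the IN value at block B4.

Converged values:
  B0:   IN={b, d}   OUT={b, c, d, e}
  B1:   IN={b, c, d, e}   OUT={b, c, d, e, f}
  B2:   IN={b, c, d, e, f}   OUT={a, b, c, d, e, f}
  B3:   IN={b, c, d, e, f}   OUT={a, b, c, d, e, f}
  B4:   IN={a, b, c, d, f}   OUT={a, b, c, d, e, f}
  B5:   IN={a, b, c, e, f}   OUT={}

Merge at B4: OUT[B4] = IN[B1] ⊔ IN[B3] ⊔ IN[B5] = {a, b, c, d, e, f}
Applying B4's transfer function to that OUT value gives IN[B4] (row B4 above).

Answer: {a, b, c, d, f}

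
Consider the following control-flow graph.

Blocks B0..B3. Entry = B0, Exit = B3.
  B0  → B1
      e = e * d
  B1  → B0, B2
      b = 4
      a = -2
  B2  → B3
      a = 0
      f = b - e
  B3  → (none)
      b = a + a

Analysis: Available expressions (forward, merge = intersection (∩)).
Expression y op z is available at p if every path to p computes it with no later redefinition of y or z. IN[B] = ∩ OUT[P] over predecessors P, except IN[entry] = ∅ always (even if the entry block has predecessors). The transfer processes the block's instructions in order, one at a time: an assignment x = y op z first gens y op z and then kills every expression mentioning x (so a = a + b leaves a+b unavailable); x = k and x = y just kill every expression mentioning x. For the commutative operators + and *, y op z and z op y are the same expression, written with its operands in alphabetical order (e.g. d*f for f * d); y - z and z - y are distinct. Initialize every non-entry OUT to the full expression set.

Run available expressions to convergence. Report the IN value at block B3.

Per-block solution:
  B0:   IN={}   OUT={}
  B1:   IN={}   OUT={}
  B2:   IN={}   OUT={b-e}
  B3:   IN={b-e}   OUT={a+a}

Merge at B3: IN[B3] = OUT[B2] = {b-e}

Answer: {b-e}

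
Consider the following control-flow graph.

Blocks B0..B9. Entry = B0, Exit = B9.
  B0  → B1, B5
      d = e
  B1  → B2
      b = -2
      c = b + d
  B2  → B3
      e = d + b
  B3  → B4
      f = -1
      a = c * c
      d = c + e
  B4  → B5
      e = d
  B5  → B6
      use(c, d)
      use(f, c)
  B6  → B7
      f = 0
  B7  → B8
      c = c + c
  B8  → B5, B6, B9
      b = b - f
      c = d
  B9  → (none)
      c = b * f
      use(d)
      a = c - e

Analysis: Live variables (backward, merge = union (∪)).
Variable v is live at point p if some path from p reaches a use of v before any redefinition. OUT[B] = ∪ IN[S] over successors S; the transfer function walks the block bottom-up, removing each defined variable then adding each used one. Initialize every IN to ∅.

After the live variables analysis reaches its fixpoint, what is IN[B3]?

Fixpoint table:
  B0:   IN={b, c, e, f}   OUT={b, c, d, e, f}
  B1:   IN={d}   OUT={b, c, d}
  B2:   IN={b, c, d}   OUT={b, c, e}
  B3:   IN={b, c, e}   OUT={b, c, d, f}
  B4:   IN={b, c, d, f}   OUT={b, c, d, e, f}
  B5:   IN={b, c, d, e, f}   OUT={b, c, d, e}
  B6:   IN={b, c, d, e}   OUT={b, c, d, e, f}
  B7:   IN={b, c, d, e, f}   OUT={b, d, e, f}
  B8:   IN={b, d, e, f}   OUT={b, c, d, e, f}
  B9:   IN={b, d, e, f}   OUT={}

Merge at B3: OUT[B3] = IN[B4] = {b, c, d, f}
Applying B3's transfer function to that OUT value gives IN[B3] (row B3 above).

Answer: {b, c, e}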